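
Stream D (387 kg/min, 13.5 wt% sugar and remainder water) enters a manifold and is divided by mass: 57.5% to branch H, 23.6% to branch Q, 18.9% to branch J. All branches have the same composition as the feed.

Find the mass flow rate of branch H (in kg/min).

222.5 kg/min

Branch H flow = 0.575×387 = 222.52 kg/min.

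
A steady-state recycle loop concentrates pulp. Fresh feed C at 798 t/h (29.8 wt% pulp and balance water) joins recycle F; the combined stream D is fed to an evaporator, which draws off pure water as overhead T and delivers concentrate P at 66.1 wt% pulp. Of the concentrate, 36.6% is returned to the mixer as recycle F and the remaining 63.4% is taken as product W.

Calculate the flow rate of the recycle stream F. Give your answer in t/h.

Overall pulp balance (none leaves overhead): pulp in fresh feed = pulp in product, i.e. 798×0.298 = (1−0.366)·P·0.661.
P = 237.8/(0.661×0.634) = 567.45 t/h.
Recycle F = 0.366×567.45 = 207.69 t/h.

207.7 t/h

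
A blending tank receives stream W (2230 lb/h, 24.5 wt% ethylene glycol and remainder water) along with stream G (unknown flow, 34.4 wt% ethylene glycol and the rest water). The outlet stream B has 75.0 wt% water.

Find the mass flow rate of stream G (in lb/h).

Let G be the unknown flow. Total out = 2230 + G.
water balance: 1683.7 + 0.656·G = 0.750·(2230 + G)
(0.656 − 0.750)·G = 0.750×2230 − 1683.7 = -11.15
G = -11.15 / -0.094 = 118.62 lb/h

118.6 lb/h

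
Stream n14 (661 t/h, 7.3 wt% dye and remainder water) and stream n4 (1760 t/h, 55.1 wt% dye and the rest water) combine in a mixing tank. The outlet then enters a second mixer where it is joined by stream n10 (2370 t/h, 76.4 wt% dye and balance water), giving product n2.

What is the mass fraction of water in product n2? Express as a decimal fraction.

0.410

Overall, product flow = 4791 t/h.
water in = 661×0.927 + 1760×0.449 + 2370×0.236 = 1962.3 t/h.
water fraction in n2 = 0.410.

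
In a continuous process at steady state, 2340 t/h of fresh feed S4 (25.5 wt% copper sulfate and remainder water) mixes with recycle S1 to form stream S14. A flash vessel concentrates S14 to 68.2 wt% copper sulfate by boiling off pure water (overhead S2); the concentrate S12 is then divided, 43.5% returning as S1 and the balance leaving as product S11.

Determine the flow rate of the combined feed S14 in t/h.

Overall copper sulfate balance (none leaves overhead): copper sulfate in fresh feed = copper sulfate in product, i.e. 2340×0.255 = (1−0.435)·S12·0.682.
S12 = 596.7/(0.682×0.565) = 1548.5 t/h.
Recycle S1 = 0.435×1548.5 = 673.62 t/h.
Combined feed S14 = 2340 + 673.62 = 3013.6 t/h.

3014 t/h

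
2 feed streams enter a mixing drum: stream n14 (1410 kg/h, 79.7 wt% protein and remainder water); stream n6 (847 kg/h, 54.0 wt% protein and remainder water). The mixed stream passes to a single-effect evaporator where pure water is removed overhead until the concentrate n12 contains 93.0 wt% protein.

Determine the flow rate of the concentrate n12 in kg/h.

protein entering = 1410×0.797 + 847×0.540 = 1581.2 kg/h.
All protein reports to n12, so n12 = 1581.2/0.930 = 1700.2 kg/h.

1700 kg/h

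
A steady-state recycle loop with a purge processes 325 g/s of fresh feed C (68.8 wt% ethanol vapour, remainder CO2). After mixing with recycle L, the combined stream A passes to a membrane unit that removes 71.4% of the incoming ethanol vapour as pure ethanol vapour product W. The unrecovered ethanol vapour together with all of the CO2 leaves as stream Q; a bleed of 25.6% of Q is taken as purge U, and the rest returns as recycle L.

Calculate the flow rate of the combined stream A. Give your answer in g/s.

CO2 enters only via C and leaves only via the purge: 325×0.312 = 0.256×(CO2 in Q), and the membrane unit passes all CO2, so CO2 in A = CO2 in Q = 396.09 g/s.
ethanol vapour in A: m_A = 325×0.688 + (1−0.256)·(1−0.714)·m_A, so m_A = 223.6/0.7872 = 284.04 g/s.
A = 284.04 + 396.09 = 680.13 g/s.

680.1 g/s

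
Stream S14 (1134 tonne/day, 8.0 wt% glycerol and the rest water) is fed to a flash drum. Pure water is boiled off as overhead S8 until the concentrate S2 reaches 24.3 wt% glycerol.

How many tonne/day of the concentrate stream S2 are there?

glycerol is conserved: 1134×0.080 = 90.72 tonne/day all reports to the concentrate.
Concentrate = 90.72/(target fraction) = 373.33 tonne/day.

373.3 tonne/day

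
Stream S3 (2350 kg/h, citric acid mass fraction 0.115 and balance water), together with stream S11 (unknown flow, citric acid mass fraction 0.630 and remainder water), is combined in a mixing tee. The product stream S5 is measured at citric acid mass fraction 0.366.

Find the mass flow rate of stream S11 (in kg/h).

Let S11 be the unknown flow. Total out = 2350 + S11.
citric acid balance: 270.25 + 0.630·S11 = 0.366·(2350 + S11)
(0.630 − 0.366)·S11 = 0.366×2350 − 270.25 = 589.85
S11 = 589.85 / 0.264 = 2234.3 kg/h

2234 kg/h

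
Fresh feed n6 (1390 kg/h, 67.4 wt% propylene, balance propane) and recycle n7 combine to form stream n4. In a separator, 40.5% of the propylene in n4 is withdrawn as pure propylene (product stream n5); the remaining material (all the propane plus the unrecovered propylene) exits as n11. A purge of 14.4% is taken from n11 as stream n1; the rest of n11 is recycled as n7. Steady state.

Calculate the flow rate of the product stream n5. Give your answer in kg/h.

propylene in n4: m_A = 1390×0.674 + (1−0.144)·(1−0.405)·m_A, so m_A = 936.86/0.4907 = 1909.3 kg/h.
Product n5 = 0.405×1909.3 = 773.27 kg/h.

773.3 kg/h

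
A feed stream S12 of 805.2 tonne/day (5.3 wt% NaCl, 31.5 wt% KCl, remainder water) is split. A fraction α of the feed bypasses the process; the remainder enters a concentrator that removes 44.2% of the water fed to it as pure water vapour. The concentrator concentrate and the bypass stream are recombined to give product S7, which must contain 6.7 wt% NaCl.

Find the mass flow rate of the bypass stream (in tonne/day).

All 805.2×0.053 = 42.676 tonne/day of NaCl reaches S7, so S7 = 42.676/0.067 = 636.95 tonne/day and vapour = 168.25 tonne/day.
The evaporator receives (1−α)·805.2 of feed at 0.632 water and removes 0.442 of that water:
0.442×0.632×(1−α)×805.2 = 168.25
(1−α) = 168.25/224.93 = 0.7480;  α = 0.2520.
Bypass flow = 0.2520×805.2 = 202.89 tonne/day.

202.9 tonne/day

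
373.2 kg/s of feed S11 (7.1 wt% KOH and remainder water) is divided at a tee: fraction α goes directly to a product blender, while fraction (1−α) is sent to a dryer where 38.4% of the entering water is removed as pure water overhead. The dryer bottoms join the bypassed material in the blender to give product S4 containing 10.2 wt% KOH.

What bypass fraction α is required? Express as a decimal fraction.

All 373.2×0.071 = 26.497 kg/s of KOH reaches S4, so S4 = 26.497/0.102 = 259.78 kg/s and vapour = 113.42 kg/s.
The evaporator receives (1−α)·373.2 of feed at 0.929 water and removes 0.384 of that water:
0.384×0.929×(1−α)×373.2 = 113.42
(1−α) = 113.42/133.13 = 0.8520;  α = 0.1480.

0.148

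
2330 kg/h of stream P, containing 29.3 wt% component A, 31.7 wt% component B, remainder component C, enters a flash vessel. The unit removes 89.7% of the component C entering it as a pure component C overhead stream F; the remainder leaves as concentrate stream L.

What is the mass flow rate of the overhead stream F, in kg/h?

815.1 kg/h

component C entering = 2330×0.390 = 908.7 kg/h; overhead removed = 0.897×908.7 = 815.1 kg/h.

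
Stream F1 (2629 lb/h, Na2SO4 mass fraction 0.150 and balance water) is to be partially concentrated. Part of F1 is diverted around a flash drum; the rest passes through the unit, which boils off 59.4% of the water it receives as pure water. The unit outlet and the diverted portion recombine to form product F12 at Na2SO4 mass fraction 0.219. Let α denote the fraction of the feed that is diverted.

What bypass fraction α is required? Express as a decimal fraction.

All 2629×0.150 = 394.35 lb/h of Na2SO4 reaches F12, so F12 = 394.35/0.219 = 1800.7 lb/h and vapour = 828.32 lb/h.
The evaporator receives (1−α)·2629 of feed at 0.850 water and removes 0.594 of that water:
0.594×0.850×(1−α)×2629 = 828.32
(1−α) = 828.32/1327.4 = 0.6240;  α = 0.3760.

0.376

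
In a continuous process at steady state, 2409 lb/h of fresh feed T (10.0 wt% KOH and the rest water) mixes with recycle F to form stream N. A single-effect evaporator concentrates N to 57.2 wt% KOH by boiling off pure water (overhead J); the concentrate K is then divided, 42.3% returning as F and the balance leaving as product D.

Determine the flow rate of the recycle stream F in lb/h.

Overall KOH balance (none leaves overhead): KOH in fresh feed = KOH in product, i.e. 2409×0.100 = (1−0.423)·K·0.572.
K = 240.9/(0.572×0.577) = 729.9 lb/h.
Recycle F = 0.423×729.9 = 308.75 lb/h.

308.7 lb/h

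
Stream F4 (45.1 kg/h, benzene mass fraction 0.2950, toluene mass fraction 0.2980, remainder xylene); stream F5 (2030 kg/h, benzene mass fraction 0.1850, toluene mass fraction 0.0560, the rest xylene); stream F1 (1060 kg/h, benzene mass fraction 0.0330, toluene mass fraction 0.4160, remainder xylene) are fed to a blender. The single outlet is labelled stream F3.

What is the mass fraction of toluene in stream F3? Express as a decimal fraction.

Total flow out = 45.1 + 2030 + 1060 = 3135.1 kg/h.
toluene in = 45.1×0.298 + 2030×0.056 + 1060×0.416 = 568.08 kg/h.
toluene mass fraction in F3 = 568.08/3135.1 = 0.1812.

0.1812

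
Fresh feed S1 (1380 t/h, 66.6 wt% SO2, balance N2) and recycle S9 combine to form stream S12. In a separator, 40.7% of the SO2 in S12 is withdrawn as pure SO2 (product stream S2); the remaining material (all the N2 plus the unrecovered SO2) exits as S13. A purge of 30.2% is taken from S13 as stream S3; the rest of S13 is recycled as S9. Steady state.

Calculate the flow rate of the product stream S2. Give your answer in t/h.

638.2 t/h

SO2 in S12: m_A = 1380×0.666 + (1−0.302)·(1−0.407)·m_A, so m_A = 919.08/0.5861 = 1568.2 t/h.
Product S2 = 0.407×1568.2 = 638.24 t/h.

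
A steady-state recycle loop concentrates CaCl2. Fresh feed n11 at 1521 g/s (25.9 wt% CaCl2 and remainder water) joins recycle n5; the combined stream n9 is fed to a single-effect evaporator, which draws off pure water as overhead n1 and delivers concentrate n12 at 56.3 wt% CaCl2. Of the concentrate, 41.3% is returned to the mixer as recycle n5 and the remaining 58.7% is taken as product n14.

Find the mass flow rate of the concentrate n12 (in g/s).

1192 g/s

Overall CaCl2 balance (none leaves overhead): CaCl2 in fresh feed = CaCl2 in product, i.e. 1521×0.259 = (1−0.413)·n12·0.563.
n12 = 393.94/(0.563×0.587) = 1192 g/s.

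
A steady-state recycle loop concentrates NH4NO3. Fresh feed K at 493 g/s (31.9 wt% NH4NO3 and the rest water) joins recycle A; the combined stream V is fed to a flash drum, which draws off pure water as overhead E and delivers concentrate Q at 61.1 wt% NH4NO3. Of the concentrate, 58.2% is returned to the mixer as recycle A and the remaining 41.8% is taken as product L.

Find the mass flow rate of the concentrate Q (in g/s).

615.8 g/s

Overall NH4NO3 balance (none leaves overhead): NH4NO3 in fresh feed = NH4NO3 in product, i.e. 493×0.319 = (1−0.582)·Q·0.611.
Q = 157.27/(0.611×0.418) = 615.77 g/s.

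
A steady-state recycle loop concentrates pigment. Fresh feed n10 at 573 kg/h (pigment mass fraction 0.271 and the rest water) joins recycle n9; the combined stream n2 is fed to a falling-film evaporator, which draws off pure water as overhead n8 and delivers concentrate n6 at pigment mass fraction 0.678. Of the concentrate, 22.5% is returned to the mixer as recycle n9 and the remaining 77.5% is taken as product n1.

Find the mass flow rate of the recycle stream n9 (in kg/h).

66.49 kg/h

Overall pigment balance (none leaves overhead): pigment in fresh feed = pigment in product, i.e. 573×0.271 = (1−0.225)·n6·0.678.
n6 = 155.28/(0.678×0.775) = 295.52 kg/h.
Recycle n9 = 0.225×295.52 = 66.493 kg/h.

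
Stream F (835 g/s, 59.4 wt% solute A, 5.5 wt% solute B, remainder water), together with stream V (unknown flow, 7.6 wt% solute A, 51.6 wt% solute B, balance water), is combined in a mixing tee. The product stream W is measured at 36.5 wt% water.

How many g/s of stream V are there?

271.9 g/s

Let V be the unknown flow. Total out = 835 + V.
water balance: 293.08 + 0.408·V = 0.365·(835 + V)
(0.408 − 0.365)·V = 0.365×835 − 293.08 = 11.69
V = 11.69 / 0.043 = 271.86 g/s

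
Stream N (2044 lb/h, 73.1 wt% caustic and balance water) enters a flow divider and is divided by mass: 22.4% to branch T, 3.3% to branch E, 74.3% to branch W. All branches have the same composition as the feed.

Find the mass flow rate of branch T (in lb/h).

Branch T flow = 0.224×2044 = 457.86 lb/h.

457.9 lb/h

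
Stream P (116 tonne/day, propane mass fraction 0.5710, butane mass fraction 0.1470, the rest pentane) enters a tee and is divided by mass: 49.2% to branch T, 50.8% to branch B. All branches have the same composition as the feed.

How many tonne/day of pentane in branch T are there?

Branch T total = 0.492×116 = 57.072 tonne/day.
pentane in T = 0.282×57.072 = 16.094 tonne/day.

16.09 tonne/day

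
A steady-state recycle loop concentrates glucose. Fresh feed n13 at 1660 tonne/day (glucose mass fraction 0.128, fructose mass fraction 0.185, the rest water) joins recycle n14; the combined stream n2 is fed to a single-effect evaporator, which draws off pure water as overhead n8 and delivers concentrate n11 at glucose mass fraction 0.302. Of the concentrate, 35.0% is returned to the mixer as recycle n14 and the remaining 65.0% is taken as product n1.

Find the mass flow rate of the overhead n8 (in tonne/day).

Overall glucose balance (none leaves overhead): glucose in fresh feed = glucose in product, i.e. 1660×0.128 = (1−0.350)·n11·0.302.
n11 = 212.48/(0.302×0.650) = 1082.4 tonne/day.
Recycle n14 = 0.350×1082.4 = 378.85 tonne/day.
Combined feed n2 = 1660 + 378.85 = 2038.8 tonne/day.
Overhead n8 = n2 − n11 = 2038.8 − 1082.4 = 956.42 tonne/day.

956.4 tonne/day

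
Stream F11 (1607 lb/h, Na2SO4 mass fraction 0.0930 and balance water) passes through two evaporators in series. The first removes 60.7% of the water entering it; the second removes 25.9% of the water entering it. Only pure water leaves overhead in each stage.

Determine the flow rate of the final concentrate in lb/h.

water in feed = 1607×0.907 = 1457.5 lb/h.
After stage 1: water left = (1−0.607)×1457.5 = 572.82; stream total = 722.27 lb/h.
After stage 2: water left = (1−0.259)×572.82 = 424.46; final concentrate = 573.91 lb/h.

573.9 lb/h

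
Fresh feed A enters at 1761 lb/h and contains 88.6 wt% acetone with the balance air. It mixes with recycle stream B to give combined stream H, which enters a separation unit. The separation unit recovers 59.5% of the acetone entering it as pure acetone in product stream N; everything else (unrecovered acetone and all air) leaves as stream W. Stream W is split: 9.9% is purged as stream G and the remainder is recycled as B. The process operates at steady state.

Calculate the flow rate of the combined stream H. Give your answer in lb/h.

air enters only via A and leaves only via the purge: 1761×0.114 = 0.099×(air in W), and the separation unit passes all air, so air in H = air in W = 2027.8 lb/h.
acetone in H: m_A = 1761×0.886 + (1−0.099)·(1−0.595)·m_A, so m_A = 1560.2/0.6351 = 2456.7 lb/h.
H = 2456.7 + 2027.8 = 4484.5 lb/h.

4485 lb/h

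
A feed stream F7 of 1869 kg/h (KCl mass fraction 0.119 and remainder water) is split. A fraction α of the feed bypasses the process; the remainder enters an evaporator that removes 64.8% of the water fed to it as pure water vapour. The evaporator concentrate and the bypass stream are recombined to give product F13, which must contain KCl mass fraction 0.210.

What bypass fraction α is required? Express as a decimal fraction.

All 1869×0.119 = 222.41 kg/h of KCl reaches F13, so F13 = 222.41/0.210 = 1059.1 kg/h and vapour = 809.9 kg/h.
The evaporator receives (1−α)·1869 of feed at 0.881 water and removes 0.648 of that water:
0.648×0.881×(1−α)×1869 = 809.9
(1−α) = 809.9/1067 = 0.7591;  α = 0.2409.

0.241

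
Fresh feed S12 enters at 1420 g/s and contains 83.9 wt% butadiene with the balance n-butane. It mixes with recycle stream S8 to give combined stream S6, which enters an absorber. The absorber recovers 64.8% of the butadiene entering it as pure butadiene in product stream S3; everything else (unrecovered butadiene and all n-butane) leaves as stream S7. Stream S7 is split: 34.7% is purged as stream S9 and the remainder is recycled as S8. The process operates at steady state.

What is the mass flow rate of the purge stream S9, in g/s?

417.6 g/s

n-butane enters only via S12 and leaves only via the purge: 1420×0.161 = 0.347×(n-butane in S7), and the absorber passes all n-butane, so n-butane in S6 = n-butane in S7 = 658.85 g/s.
butadiene in S6: m_A = 1420×0.839 + (1−0.347)·(1−0.648)·m_A, so m_A = 1191.4/0.7701 = 1547 g/s.
S7 = (1−0.648)×1547 + 658.85 = 1203.4 g/s.
Purge S9 = 0.347×1203.4 = 417.57 g/s.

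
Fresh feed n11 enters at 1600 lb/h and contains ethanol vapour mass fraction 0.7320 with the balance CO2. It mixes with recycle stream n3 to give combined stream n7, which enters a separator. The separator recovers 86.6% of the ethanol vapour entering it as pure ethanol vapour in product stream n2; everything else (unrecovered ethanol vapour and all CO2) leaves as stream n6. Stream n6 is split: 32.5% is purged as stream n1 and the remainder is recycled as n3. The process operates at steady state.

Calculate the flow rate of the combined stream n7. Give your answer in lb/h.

CO2 enters only via n11 and leaves only via the purge: 1600×0.268 = 0.325×(CO2 in n6), and the separator passes all CO2, so CO2 in n7 = CO2 in n6 = 1319.4 lb/h.
ethanol vapour in n7: m_A = 1600×0.732 + (1−0.325)·(1−0.866)·m_A, so m_A = 1171.2/0.9095 = 1287.7 lb/h.
n7 = 1287.7 + 1319.4 = 2607.1 lb/h.

2607 lb/h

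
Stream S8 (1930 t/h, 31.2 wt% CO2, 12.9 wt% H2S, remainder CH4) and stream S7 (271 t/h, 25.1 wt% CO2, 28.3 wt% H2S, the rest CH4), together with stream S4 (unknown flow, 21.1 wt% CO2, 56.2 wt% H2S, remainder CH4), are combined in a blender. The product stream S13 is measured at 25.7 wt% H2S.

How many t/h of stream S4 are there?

786.9 t/h

Let S4 be the unknown flow. Total out = 2201 + S4.
H2S balance: 325.66 + 0.562·S4 = 0.257·(2201 + S4)
(0.562 − 0.257)·S4 = 0.257×2201 − 325.66 = 239.99
S4 = 239.99 / 0.305 = 786.87 t/h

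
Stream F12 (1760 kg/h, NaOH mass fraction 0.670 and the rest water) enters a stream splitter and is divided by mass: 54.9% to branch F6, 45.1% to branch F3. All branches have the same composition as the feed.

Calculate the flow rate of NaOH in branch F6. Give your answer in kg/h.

Branch F6 total = 0.549×1760 = 966.24 kg/h.
NaOH in F6 = 0.670×966.24 = 647.38 kg/h.

647.4 kg/h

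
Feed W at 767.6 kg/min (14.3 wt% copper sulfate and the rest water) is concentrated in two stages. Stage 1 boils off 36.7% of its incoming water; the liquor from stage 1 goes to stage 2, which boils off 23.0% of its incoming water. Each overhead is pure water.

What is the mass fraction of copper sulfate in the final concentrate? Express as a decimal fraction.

water in feed = 767.6×0.857 = 657.83 kg/min.
After stage 1: water left = (1−0.367)×657.83 = 416.41; stream total = 526.18 kg/min.
After stage 2: water left = (1−0.230)×416.41 = 320.63; final concentrate = 430.4 kg/min.
copper sulfate fraction = 109.77/430.4 = 0.255.

0.255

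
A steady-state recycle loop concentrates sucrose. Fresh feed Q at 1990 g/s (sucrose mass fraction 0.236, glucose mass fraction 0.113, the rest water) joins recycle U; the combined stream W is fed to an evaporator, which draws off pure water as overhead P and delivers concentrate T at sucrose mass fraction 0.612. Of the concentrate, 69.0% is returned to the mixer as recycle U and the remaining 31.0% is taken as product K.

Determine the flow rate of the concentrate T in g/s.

2475 g/s

Overall sucrose balance (none leaves overhead): sucrose in fresh feed = sucrose in product, i.e. 1990×0.236 = (1−0.690)·T·0.612.
T = 469.64/(0.612×0.310) = 2475.4 g/s.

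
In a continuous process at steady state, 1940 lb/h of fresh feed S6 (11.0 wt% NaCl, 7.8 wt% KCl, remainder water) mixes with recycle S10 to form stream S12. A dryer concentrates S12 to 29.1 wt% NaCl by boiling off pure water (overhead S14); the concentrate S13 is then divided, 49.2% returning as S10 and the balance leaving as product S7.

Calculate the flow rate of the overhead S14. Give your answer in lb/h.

1207 lb/h

Overall NaCl balance (none leaves overhead): NaCl in fresh feed = NaCl in product, i.e. 1940×0.110 = (1−0.492)·S13·0.291.
S13 = 213.4/(0.291×0.508) = 1443.6 lb/h.
Recycle S10 = 0.492×1443.6 = 710.24 lb/h.
Combined feed S12 = 1940 + 710.24 = 2650.2 lb/h.
Overhead S14 = S12 − S13 = 2650.2 − 1443.6 = 1206.7 lb/h.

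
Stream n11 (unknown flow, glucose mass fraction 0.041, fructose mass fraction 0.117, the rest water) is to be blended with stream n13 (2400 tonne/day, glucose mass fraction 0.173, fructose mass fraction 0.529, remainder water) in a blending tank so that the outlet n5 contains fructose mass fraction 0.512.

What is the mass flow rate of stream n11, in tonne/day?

103.3 tonne/day

Let n11 be the unknown flow. Total out = 2400 + n11.
fructose balance: 1269.6 + 0.117·n11 = 0.512·(2400 + n11)
(0.117 − 0.512)·n11 = 0.512×2400 − 1269.6 = -40.8
n11 = -40.8 / -0.395 = 103.29 tonne/day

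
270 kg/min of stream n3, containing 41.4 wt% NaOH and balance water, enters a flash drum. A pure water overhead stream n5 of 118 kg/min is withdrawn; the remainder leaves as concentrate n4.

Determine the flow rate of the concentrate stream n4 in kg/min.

Concentrate = 270 − 118 = 152 kg/min.

152 kg/min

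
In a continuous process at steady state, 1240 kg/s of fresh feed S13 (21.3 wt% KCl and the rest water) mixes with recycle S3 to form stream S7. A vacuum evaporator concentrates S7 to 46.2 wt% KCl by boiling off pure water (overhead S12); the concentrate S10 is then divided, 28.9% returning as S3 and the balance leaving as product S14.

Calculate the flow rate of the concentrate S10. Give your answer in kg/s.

Overall KCl balance (none leaves overhead): KCl in fresh feed = KCl in product, i.e. 1240×0.213 = (1−0.289)·S10·0.462.
S10 = 264.12/(0.462×0.711) = 804.06 kg/s.

804.1 kg/s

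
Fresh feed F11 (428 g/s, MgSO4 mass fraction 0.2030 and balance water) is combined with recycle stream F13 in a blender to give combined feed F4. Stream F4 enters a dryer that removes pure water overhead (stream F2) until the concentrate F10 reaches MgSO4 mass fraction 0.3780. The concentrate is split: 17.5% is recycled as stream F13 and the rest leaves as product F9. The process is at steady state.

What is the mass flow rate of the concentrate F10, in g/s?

278.6 g/s

Overall MgSO4 balance (none leaves overhead): MgSO4 in fresh feed = MgSO4 in product, i.e. 428×0.203 = (1−0.175)·F10·0.378.
F10 = 86.884/(0.378×0.825) = 278.61 g/s.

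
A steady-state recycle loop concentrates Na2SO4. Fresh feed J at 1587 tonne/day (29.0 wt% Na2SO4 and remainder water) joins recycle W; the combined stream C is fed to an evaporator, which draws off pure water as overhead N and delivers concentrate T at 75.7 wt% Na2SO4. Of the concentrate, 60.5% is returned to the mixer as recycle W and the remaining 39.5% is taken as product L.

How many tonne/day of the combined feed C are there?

2518 tonne/day

Overall Na2SO4 balance (none leaves overhead): Na2SO4 in fresh feed = Na2SO4 in product, i.e. 1587×0.290 = (1−0.605)·T·0.757.
T = 460.23/(0.757×0.395) = 1539.2 tonne/day.
Recycle W = 0.605×1539.2 = 931.19 tonne/day.
Combined feed C = 1587 + 931.19 = 2518.2 tonne/day.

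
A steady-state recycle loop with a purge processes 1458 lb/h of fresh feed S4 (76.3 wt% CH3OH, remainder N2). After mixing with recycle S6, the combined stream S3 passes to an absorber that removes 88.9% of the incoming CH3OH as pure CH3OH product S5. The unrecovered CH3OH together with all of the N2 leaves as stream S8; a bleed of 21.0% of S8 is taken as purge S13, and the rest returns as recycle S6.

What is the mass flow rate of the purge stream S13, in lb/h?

N2 enters only via S4 and leaves only via the purge: 1458×0.237 = 0.210×(N2 in S8), and the absorber passes all N2, so N2 in S3 = N2 in S8 = 1645.5 lb/h.
CH3OH in S3: m_A = 1458×0.763 + (1−0.210)·(1−0.889)·m_A, so m_A = 1112.5/0.9123 = 1219.4 lb/h.
S8 = (1−0.889)×1219.4 + 1645.5 = 1780.8 lb/h.
Purge S13 = 0.210×1780.8 = 373.97 lb/h.

374 lb/h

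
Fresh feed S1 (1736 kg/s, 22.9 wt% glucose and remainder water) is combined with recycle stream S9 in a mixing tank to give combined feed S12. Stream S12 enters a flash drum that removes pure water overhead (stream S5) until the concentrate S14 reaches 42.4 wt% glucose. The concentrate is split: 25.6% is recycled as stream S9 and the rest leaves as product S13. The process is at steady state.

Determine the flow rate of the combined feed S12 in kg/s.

2059 kg/s

Overall glucose balance (none leaves overhead): glucose in fresh feed = glucose in product, i.e. 1736×0.229 = (1−0.256)·S14·0.424.
S14 = 397.54/(0.424×0.744) = 1260.2 kg/s.
Recycle S9 = 0.256×1260.2 = 322.62 kg/s.
Combined feed S12 = 1736 + 322.62 = 2058.6 kg/s.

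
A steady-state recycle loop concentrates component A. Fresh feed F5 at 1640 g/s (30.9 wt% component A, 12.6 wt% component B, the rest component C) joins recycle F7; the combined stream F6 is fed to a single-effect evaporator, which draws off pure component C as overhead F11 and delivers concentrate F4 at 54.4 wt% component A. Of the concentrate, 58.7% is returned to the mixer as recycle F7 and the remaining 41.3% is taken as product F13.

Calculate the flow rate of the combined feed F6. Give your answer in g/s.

2964 g/s

Overall component A balance (none leaves overhead): component A in fresh feed = component A in product, i.e. 1640×0.309 = (1−0.587)·F4·0.544.
F4 = 506.76/(0.544×0.413) = 2255.6 g/s.
Recycle F7 = 0.587×2255.6 = 1324 g/s.
Combined feed F6 = 1640 + 1324 = 2964 g/s.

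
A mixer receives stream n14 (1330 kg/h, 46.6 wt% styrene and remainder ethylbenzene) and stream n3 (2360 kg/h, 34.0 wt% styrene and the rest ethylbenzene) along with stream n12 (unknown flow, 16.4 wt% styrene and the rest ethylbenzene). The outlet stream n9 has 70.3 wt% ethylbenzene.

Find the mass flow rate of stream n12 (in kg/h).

Let n12 be the unknown flow. Total out = 3690 + n12.
ethylbenzene balance: 2267.8 + 0.836·n12 = 0.703·(3690 + n12)
(0.836 − 0.703)·n12 = 0.703×3690 − 2267.8 = 326.25
n12 = 326.25 / 0.133 = 2453 kg/h

2453 kg/h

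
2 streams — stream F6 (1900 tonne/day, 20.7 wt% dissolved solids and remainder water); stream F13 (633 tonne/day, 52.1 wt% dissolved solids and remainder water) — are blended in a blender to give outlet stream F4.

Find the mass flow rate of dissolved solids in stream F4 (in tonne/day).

723.1 tonne/day

dissolved solids out = dissolved solids in = 1900×0.207 + 633×0.521 = 723.09 tonne/day.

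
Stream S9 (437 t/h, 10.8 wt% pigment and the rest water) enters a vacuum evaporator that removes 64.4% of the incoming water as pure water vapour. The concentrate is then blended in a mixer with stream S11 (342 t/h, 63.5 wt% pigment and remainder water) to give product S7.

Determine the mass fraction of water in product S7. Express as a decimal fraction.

0.4993

Vapour removed = 0.644×0.892×437 = 251.03 t/h; concentrate = 185.97 t/h.
water reaching the mixer = 138.77 (from concentrate) + 342×0.365 = 263.6 t/h.
Product flow = 185.97 + 342 = 527.97 t/h; water fraction = 0.4993.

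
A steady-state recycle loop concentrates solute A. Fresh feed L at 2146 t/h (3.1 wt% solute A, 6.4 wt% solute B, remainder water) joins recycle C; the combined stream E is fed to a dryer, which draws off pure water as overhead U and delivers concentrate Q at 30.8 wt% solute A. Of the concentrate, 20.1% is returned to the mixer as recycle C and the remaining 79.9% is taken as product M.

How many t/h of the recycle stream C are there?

54.34 t/h

Overall solute A balance (none leaves overhead): solute A in fresh feed = solute A in product, i.e. 2146×0.031 = (1−0.201)·Q·0.308.
Q = 66.526/(0.308×0.799) = 270.33 t/h.
Recycle C = 0.201×270.33 = 54.336 t/h.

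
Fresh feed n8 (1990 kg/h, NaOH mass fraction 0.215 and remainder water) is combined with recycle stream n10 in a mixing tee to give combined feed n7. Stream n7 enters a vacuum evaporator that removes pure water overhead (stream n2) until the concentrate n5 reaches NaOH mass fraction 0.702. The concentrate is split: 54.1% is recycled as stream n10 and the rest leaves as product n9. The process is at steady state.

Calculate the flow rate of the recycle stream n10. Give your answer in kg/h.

Overall NaOH balance (none leaves overhead): NaOH in fresh feed = NaOH in product, i.e. 1990×0.215 = (1−0.541)·n5·0.702.
n5 = 427.85/(0.702×0.459) = 1327.8 kg/h.
Recycle n10 = 0.541×1327.8 = 718.35 kg/h.

718.4 kg/h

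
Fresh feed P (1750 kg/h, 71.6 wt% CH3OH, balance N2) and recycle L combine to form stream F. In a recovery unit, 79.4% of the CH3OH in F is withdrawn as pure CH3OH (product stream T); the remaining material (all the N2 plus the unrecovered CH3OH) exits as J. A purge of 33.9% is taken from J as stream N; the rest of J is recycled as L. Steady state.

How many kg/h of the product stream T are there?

CH3OH in F: m_A = 1750×0.716 + (1−0.339)·(1−0.794)·m_A, so m_A = 1253/0.8638 = 1450.5 kg/h.
Product T = 0.794×1450.5 = 1151.7 kg/h.

1152 kg/h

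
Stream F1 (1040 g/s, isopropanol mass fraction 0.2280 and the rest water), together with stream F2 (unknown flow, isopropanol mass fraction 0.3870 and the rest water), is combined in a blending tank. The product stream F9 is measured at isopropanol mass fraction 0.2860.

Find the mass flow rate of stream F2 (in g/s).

597.2 g/s

Let F2 be the unknown flow. Total out = 1040 + F2.
isopropanol balance: 237.12 + 0.387·F2 = 0.286·(1040 + F2)
(0.387 − 0.286)·F2 = 0.286×1040 − 237.12 = 60.32
F2 = 60.32 / 0.101 = 597.23 g/s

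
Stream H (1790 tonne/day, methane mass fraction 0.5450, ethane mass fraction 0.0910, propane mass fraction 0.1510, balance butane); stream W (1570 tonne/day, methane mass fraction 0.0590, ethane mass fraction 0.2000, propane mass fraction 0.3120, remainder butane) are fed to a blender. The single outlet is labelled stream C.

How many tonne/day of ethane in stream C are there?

476.9 tonne/day

ethane out = ethane in = 1790×0.091 + 1570×0.200 = 476.89 tonne/day.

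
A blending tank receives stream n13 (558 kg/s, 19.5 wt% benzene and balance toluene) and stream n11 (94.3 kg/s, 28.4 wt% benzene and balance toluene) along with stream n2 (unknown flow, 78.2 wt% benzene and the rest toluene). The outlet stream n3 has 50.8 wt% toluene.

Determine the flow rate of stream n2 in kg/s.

Let n2 be the unknown flow. Total out = 652.3 + n2.
toluene balance: 516.71 + 0.218·n2 = 0.508·(652.3 + n2)
(0.218 − 0.508)·n2 = 0.508×652.3 − 516.71 = -185.34
n2 = -185.34 / -0.290 = 639.1 kg/s

639.1 kg/s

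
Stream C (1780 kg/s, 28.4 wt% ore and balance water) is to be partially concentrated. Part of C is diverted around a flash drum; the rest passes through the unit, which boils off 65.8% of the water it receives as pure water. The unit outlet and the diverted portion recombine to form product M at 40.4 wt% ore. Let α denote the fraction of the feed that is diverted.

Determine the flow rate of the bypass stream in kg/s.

657.8 kg/s

All 1780×0.284 = 505.52 kg/s of ore reaches M, so M = 505.52/0.404 = 1251.3 kg/s and vapour = 528.71 kg/s.
The evaporator receives (1−α)·1780 of feed at 0.716 water and removes 0.658 of that water:
0.658×0.716×(1−α)×1780 = 528.71
(1−α) = 528.71/838.61 = 0.6305;  α = 0.3695.
Bypass flow = 0.3695×1780 = 657.77 kg/s.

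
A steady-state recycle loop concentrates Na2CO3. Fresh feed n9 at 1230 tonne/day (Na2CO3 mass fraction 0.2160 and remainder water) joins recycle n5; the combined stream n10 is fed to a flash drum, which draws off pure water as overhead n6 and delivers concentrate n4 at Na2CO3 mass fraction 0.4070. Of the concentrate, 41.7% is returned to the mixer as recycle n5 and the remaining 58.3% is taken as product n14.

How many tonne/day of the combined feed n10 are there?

Overall Na2CO3 balance (none leaves overhead): Na2CO3 in fresh feed = Na2CO3 in product, i.e. 1230×0.216 = (1−0.417)·n4·0.407.
n4 = 265.68/(0.407×0.583) = 1119.7 tonne/day.
Recycle n5 = 0.417×1119.7 = 466.91 tonne/day.
Combined feed n10 = 1230 + 466.91 = 1696.9 tonne/day.

1697 tonne/day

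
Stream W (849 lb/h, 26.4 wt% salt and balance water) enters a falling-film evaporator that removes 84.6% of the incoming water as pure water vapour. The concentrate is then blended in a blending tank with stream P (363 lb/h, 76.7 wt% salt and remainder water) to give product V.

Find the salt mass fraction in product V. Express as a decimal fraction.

Vapour removed = 0.846×0.736×849 = 528.63 lb/h; concentrate = 320.37 lb/h.
salt reaching the mixer = 224.14 (from concentrate) + 363×0.767 = 502.56 lb/h.
Product flow = 320.37 + 363 = 683.37 lb/h; salt fraction = 0.735.

0.735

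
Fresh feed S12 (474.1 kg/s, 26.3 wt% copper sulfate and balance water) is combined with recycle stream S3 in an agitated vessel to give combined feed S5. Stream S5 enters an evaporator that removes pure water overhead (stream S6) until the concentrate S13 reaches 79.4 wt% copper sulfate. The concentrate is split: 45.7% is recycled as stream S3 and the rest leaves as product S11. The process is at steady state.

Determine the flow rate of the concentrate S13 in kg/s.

289.2 kg/s

Overall copper sulfate balance (none leaves overhead): copper sulfate in fresh feed = copper sulfate in product, i.e. 474.1×0.263 = (1−0.457)·S13·0.794.
S13 = 124.69/(0.794×0.543) = 289.2 kg/s.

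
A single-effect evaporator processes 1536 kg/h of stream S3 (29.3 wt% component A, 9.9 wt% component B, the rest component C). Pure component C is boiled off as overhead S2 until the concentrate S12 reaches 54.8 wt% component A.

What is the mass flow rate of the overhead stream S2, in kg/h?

component A is conserved: 1536×0.293 = 450.05 kg/h all reports to the concentrate.
Concentrate = 450.05/(target fraction) = 821.26 kg/h.
Overhead = 1536 − 821.26 = 714.74 kg/h.

714.7 kg/h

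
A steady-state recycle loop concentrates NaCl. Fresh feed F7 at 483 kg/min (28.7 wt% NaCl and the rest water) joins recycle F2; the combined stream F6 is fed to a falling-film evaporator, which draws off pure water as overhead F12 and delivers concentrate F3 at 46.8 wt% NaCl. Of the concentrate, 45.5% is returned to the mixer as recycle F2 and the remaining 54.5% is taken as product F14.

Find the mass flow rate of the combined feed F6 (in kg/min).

Overall NaCl balance (none leaves overhead): NaCl in fresh feed = NaCl in product, i.e. 483×0.287 = (1−0.455)·F3·0.468.
F3 = 138.62/(0.468×0.545) = 543.48 kg/min.
Recycle F2 = 0.455×543.48 = 247.29 kg/min.
Combined feed F6 = 483 + 247.29 = 730.29 kg/min.

730.3 kg/min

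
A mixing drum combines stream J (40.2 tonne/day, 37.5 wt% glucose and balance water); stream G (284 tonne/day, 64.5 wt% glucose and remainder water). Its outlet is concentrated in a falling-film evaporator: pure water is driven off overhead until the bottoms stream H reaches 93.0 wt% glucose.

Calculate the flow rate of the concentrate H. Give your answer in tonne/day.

glucose entering = 40.2×0.375 + 284×0.645 = 198.25 tonne/day.
All glucose reports to H, so H = 198.25/0.930 = 213.18 tonne/day.

213.2 tonne/day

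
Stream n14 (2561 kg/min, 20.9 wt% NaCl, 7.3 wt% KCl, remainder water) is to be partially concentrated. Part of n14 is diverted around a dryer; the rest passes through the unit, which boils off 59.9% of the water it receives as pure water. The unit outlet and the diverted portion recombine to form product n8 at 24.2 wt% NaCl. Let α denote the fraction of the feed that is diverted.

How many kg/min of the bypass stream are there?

1749 kg/min

All 2561×0.209 = 535.25 kg/min of NaCl reaches n8, so n8 = 535.25/0.242 = 2211.8 kg/min and vapour = 349.23 kg/min.
The evaporator receives (1−α)·2561 of feed at 0.718 water and removes 0.599 of that water:
0.599×0.718×(1−α)×2561 = 349.23
(1−α) = 349.23/1101.4 = 0.3171;  α = 0.6829.
Bypass flow = 0.6829×2561 = 1749 kg/min.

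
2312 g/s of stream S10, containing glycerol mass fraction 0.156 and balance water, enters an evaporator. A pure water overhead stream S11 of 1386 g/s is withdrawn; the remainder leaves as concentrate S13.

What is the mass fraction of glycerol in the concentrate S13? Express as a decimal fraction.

glycerol is not removed: 2312×0.156 = 360.67 g/s of glycerol enters S13.
Concentrate = 2312 − 1386 = 926 g/s.
Mass fraction = 360.67/926 = 0.389.

0.389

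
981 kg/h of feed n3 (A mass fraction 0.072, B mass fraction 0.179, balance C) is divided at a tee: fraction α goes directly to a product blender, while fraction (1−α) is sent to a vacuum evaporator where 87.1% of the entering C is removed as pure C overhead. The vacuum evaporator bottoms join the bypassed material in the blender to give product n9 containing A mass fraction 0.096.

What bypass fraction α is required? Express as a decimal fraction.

0.617

All 981×0.072 = 70.632 kg/h of A reaches n9, so n9 = 70.632/0.096 = 735.75 kg/h and vapour = 245.25 kg/h.
The evaporator receives (1−α)·981 of feed at 0.749 C and removes 0.871 of that C:
0.871×0.749×(1−α)×981 = 245.25
(1−α) = 245.25/639.98 = 0.3832;  α = 0.6168.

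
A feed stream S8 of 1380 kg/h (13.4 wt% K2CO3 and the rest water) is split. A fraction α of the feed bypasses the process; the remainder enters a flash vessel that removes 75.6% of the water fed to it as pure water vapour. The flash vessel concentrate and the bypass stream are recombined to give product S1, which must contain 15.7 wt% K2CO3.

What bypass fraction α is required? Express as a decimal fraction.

All 1380×0.134 = 184.92 kg/h of K2CO3 reaches S1, so S1 = 184.92/0.157 = 1177.8 kg/h and vapour = 202.17 kg/h.
The evaporator receives (1−α)·1380 of feed at 0.866 water and removes 0.756 of that water:
0.756×0.866×(1−α)×1380 = 202.17
(1−α) = 202.17/903.48 = 0.2238;  α = 0.7762.

0.776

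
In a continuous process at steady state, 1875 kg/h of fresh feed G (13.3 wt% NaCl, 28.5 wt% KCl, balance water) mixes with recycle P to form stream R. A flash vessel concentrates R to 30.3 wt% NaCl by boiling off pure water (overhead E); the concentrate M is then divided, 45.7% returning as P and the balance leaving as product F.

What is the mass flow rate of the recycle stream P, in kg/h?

Overall NaCl balance (none leaves overhead): NaCl in fresh feed = NaCl in product, i.e. 1875×0.133 = (1−0.457)·M·0.303.
M = 249.38/(0.303×0.543) = 1515.7 kg/h.
Recycle P = 0.457×1515.7 = 692.67 kg/h.

692.7 kg/h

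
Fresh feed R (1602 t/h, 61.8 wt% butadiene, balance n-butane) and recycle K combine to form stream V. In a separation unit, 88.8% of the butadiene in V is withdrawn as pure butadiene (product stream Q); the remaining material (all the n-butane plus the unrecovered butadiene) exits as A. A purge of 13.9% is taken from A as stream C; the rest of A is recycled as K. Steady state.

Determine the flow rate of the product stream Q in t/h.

butadiene in V: m_A = 1602×0.618 + (1−0.139)·(1−0.888)·m_A, so m_A = 990.04/0.9036 = 1095.7 t/h.
Product Q = 0.888×1095.7 = 972.98 t/h.

973 t/h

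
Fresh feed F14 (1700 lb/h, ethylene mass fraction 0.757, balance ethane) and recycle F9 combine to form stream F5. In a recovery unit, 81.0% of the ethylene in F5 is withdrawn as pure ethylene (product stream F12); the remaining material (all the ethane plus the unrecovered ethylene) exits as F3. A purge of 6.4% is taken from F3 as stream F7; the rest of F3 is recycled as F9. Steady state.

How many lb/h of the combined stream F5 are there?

ethane enters only via F14 and leaves only via the purge: 1700×0.243 = 0.064×(ethane in F3), and the recovery unit passes all ethane, so ethane in F5 = ethane in F3 = 6454.7 lb/h.
ethylene in F5: m_A = 1700×0.757 + (1−0.064)·(1−0.810)·m_A, so m_A = 1286.9/0.8222 = 1565.3 lb/h.
F5 = 1565.3 + 6454.7 = 8020 lb/h.

8020 lb/h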